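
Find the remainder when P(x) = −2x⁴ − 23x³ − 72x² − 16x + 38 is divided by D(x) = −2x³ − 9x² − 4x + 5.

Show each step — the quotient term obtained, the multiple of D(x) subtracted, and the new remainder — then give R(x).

Step 1: lead(−2x⁴ − 23x³ − 72x² − 16x + 38) ÷ lead(D) = −2x⁴ ÷ −2x³ = x. Subtract (x)·D = −2x⁴ − 9x³ − 4x² + 5x. Remainder: −14x³ − 68x² − 21x + 38.
Step 2: lead(−14x³ − 68x² − 21x + 38) ÷ lead(D) = −14x³ ÷ −2x³ = 7. Subtract (7)·D = −14x³ − 63x² − 28x + 35. Remainder: −5x² + 7x + 3.

R(x) = −5x² + 7x + 3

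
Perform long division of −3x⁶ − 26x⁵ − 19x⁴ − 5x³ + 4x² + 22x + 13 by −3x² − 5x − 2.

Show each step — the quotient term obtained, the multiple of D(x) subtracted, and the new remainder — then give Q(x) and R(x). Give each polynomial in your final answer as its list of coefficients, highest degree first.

Step 1: lead(−3x⁶ − 26x⁵ − 19x⁴ − 5x³ + 4x² + 22x + 13) ÷ lead(D) = −3x⁶ ÷ −3x² = x⁴. Subtract (x⁴)·D = −3x⁶ − 5x⁵ − 2x⁴. Remainder: −21x⁵ − 17x⁴ − 5x³ + 4x² + 22x + 13.
Step 2: lead(−21x⁵ − 17x⁴ − 5x³ + 4x² + 22x + 13) ÷ lead(D) = −21x⁵ ÷ −3x² = 7x³. Subtract (7x³)·D = −21x⁵ − 35x⁴ − 14x³. Remainder: 18x⁴ + 9x³ + 4x² + 22x + 13.
Step 3: lead(18x⁴ + 9x³ + 4x² + 22x + 13) ÷ lead(D) = 18x⁴ ÷ −3x² = −6x². Subtract (−6x²)·D = 18x⁴ + 30x³ + 12x². Remainder: −21x³ − 8x² + 22x + 13.
Step 4: lead(−21x³ − 8x² + 22x + 13) ÷ lead(D) = −21x³ ÷ −3x² = 7x. Subtract (7x)·D = −21x³ − 35x² − 14x. Remainder: 27x² + 36x + 13.
Step 5: lead(27x² + 36x + 13) ÷ lead(D) = 27x² ÷ −3x² = −9. Subtract (−9)·D = 27x² + 45x + 18. Remainder: −9x − 5.

Q = [1, 7, -6, 7, -9]; R = [-9, -5]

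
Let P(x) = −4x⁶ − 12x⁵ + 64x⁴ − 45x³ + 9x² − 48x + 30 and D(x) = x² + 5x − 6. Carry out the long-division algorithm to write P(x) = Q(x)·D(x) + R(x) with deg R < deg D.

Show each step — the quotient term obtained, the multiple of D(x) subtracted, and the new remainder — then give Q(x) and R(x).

Q(x) = −4x⁴ + 8x³ + 3x − 6; R(x) = −6

Step 1: lead(−4x⁶ − 12x⁵ + 64x⁴ − 45x³ + 9x² − 48x + 30) ÷ lead(D) = −4x⁶ ÷ x² = −4x⁴. Subtract (−4x⁴)·D = −4x⁶ − 20x⁵ + 24x⁴. Remainder: 8x⁵ + 40x⁴ − 45x³ + 9x² − 48x + 30.
Step 2: lead(8x⁵ + 40x⁴ − 45x³ + 9x² − 48x + 30) ÷ lead(D) = 8x⁵ ÷ x² = 8x³. Subtract (8x³)·D = 8x⁵ + 40x⁴ − 48x³. Remainder: 3x³ + 9x² − 48x + 30.
Step 3: lead(3x³ + 9x² − 48x + 30) ÷ lead(D) = 3x³ ÷ x² = 3x. Subtract (3x)·D = 3x³ + 15x² − 18x. Remainder: −6x² − 30x + 30.
Step 4: lead(−6x² − 30x + 30) ÷ lead(D) = −6x² ÷ x² = −6. Subtract (−6)·D = −6x² − 30x + 36. Remainder: −6.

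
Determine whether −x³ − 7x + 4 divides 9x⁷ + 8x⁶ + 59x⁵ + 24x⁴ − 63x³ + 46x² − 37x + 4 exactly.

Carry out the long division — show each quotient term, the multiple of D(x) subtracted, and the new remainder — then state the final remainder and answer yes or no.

R(x) = 2x² − 8, so D(x) is not a factor of P(x). no

Step 1: lead(9x⁷ + 8x⁶ + 59x⁵ + 24x⁴ − 63x³ + 46x² − 37x + 4) ÷ lead(D) = 9x⁷ ÷ −x³ = −9x⁴. Subtract (−9x⁴)·D = 9x⁷ + 63x⁵ − 36x⁴. Remainder: 8x⁶ − 4x⁵ + 60x⁴ − 63x³ + 46x² − 37x + 4.
Step 2: lead(8x⁶ − 4x⁵ + 60x⁴ − 63x³ + 46x² − 37x + 4) ÷ lead(D) = 8x⁶ ÷ −x³ = −8x³. Subtract (−8x³)·D = 8x⁶ + 56x⁴ − 32x³. Remainder: −4x⁵ + 4x⁴ − 31x³ + 46x² − 37x + 4.
Step 3: lead(−4x⁵ + 4x⁴ − 31x³ + 46x² − 37x + 4) ÷ lead(D) = −4x⁵ ÷ −x³ = 4x². Subtract (4x²)·D = −4x⁵ − 28x³ + 16x². Remainder: 4x⁴ − 3x³ + 30x² − 37x + 4.
Step 4: lead(4x⁴ − 3x³ + 30x² − 37x + 4) ÷ lead(D) = 4x⁴ ÷ −x³ = −4x. Subtract (−4x)·D = 4x⁴ + 28x² − 16x. Remainder: −3x³ + 2x² − 21x + 4.
Step 5: lead(−3x³ + 2x² − 21x + 4) ÷ lead(D) = −3x³ ÷ −x³ = 3. Subtract (3)·D = −3x³ − 21x + 12. Remainder: 2x² − 8.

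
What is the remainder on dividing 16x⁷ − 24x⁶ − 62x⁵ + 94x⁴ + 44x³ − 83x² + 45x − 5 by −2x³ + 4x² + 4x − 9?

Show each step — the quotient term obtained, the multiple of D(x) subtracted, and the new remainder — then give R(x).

R(x) = −5

Step 1: lead(16x⁷ − 24x⁶ − 62x⁵ + 94x⁴ + 44x³ − 83x² + 45x − 5) ÷ lead(D) = 16x⁷ ÷ −2x³ = −8x⁴. Subtract (−8x⁴)·D = 16x⁷ − 32x⁶ − 32x⁵ + 72x⁴. Remainder: 8x⁶ − 30x⁵ + 22x⁴ + 44x³ − 83x² + 45x − 5.
Step 2: lead(8x⁶ − 30x⁵ + 22x⁴ + 44x³ − 83x² + 45x − 5) ÷ lead(D) = 8x⁶ ÷ −2x³ = −4x³. Subtract (−4x³)·D = 8x⁶ − 16x⁵ − 16x⁴ + 36x³. Remainder: −14x⁵ + 38x⁴ + 8x³ − 83x² + 45x − 5.
Step 3: lead(−14x⁵ + 38x⁴ + 8x³ − 83x² + 45x − 5) ÷ lead(D) = −14x⁵ ÷ −2x³ = 7x². Subtract (7x²)·D = −14x⁵ + 28x⁴ + 28x³ − 63x². Remainder: 10x⁴ − 20x³ − 20x² + 45x − 5.
Step 4: lead(10x⁴ − 20x³ − 20x² + 45x − 5) ÷ lead(D) = 10x⁴ ÷ −2x³ = −5x. Subtract (−5x)·D = 10x⁴ − 20x³ − 20x² + 45x. Remainder: −5.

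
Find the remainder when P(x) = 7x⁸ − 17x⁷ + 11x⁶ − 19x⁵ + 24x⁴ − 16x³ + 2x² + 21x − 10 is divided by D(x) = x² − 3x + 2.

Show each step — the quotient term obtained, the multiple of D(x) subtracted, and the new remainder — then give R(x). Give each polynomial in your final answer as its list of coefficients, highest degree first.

R = [5, -2]

Step 1: lead(7x⁸ − 17x⁷ + 11x⁶ − 19x⁵ + 24x⁴ − 16x³ + 2x² + 21x − 10) ÷ lead(D) = 7x⁸ ÷ x² = 7x⁶. Subtract (7x⁶)·D = 7x⁸ − 21x⁷ + 14x⁶. Remainder: 4x⁷ − 3x⁶ − 19x⁵ + 24x⁴ − 16x³ + 2x² + 21x − 10.
Step 2: lead(4x⁷ − 3x⁶ − 19x⁵ + 24x⁴ − 16x³ + 2x² + 21x − 10) ÷ lead(D) = 4x⁷ ÷ x² = 4x⁵. Subtract (4x⁵)·D = 4x⁷ − 12x⁶ + 8x⁵. Remainder: 9x⁶ − 27x⁵ + 24x⁴ − 16x³ + 2x² + 21x − 10.
Step 3: lead(9x⁶ − 27x⁵ + 24x⁴ − 16x³ + 2x² + 21x − 10) ÷ lead(D) = 9x⁶ ÷ x² = 9x⁴. Subtract (9x⁴)·D = 9x⁶ − 27x⁵ + 18x⁴. Remainder: 6x⁴ − 16x³ + 2x² + 21x − 10.
Step 4: lead(6x⁴ − 16x³ + 2x² + 21x − 10) ÷ lead(D) = 6x⁴ ÷ x² = 6x². Subtract (6x²)·D = 6x⁴ − 18x³ + 12x². Remainder: 2x³ − 10x² + 21x − 10.
Step 5: lead(2x³ − 10x² + 21x − 10) ÷ lead(D) = 2x³ ÷ x² = 2x. Subtract (2x)·D = 2x³ − 6x² + 4x. Remainder: −4x² + 17x − 10.
Step 6: lead(−4x² + 17x − 10) ÷ lead(D) = −4x² ÷ x² = −4. Subtract (−4)·D = −4x² + 12x − 8. Remainder: 5x − 2.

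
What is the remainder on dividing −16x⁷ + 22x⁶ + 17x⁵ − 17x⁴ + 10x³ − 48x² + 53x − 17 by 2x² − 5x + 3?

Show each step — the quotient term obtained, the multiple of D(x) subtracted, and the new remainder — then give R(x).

R(x) = 9x − 5

Step 1: lead(−16x⁷ + 22x⁶ + 17x⁵ − 17x⁴ + 10x³ − 48x² + 53x − 17) ÷ lead(D) = −16x⁷ ÷ 2x² = −8x⁵. Subtract (−8x⁵)·D = −16x⁷ + 40x⁶ − 24x⁵. Remainder: −18x⁶ + 41x⁵ − 17x⁴ + 10x³ − 48x² + 53x − 17.
Step 2: lead(−18x⁶ + 41x⁵ − 17x⁴ + 10x³ − 48x² + 53x − 17) ÷ lead(D) = −18x⁶ ÷ 2x² = −9x⁴. Subtract (−9x⁴)·D = −18x⁶ + 45x⁵ − 27x⁴. Remainder: −4x⁵ + 10x⁴ + 10x³ − 48x² + 53x − 17.
Step 3: lead(−4x⁵ + 10x⁴ + 10x³ − 48x² + 53x − 17) ÷ lead(D) = −4x⁵ ÷ 2x² = −2x³. Subtract (−2x³)·D = −4x⁵ + 10x⁴ − 6x³. Remainder: 16x³ − 48x² + 53x − 17.
Step 4: lead(16x³ − 48x² + 53x − 17) ÷ lead(D) = 16x³ ÷ 2x² = 8x. Subtract (8x)·D = 16x³ − 40x² + 24x. Remainder: −8x² + 29x − 17.
Step 5: lead(−8x² + 29x − 17) ÷ lead(D) = −8x² ÷ 2x² = −4. Subtract (−4)·D = −8x² + 20x − 12. Remainder: 9x − 5.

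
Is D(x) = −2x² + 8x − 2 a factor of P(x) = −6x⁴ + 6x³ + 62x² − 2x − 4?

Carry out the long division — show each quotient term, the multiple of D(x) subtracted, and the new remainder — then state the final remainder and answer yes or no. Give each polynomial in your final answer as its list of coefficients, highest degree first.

Step 1: lead(−6x⁴ + 6x³ + 62x² − 2x − 4) ÷ lead(D) = −6x⁴ ÷ −2x² = 3x². Subtract (3x²)·D = −6x⁴ + 24x³ − 6x². Remainder: −18x³ + 68x² − 2x − 4.
Step 2: lead(−18x³ + 68x² − 2x − 4) ÷ lead(D) = −18x³ ÷ −2x² = 9x. Subtract (9x)·D = −18x³ + 72x² − 18x. Remainder: −4x² + 16x − 4.
Step 3: lead(−4x² + 16x − 4) ÷ lead(D) = −4x² ÷ −2x² = 2. Subtract (2)·D = −4x² + 16x − 4. Remainder: 0.

R = [0], so D(x) is a factor of P(x). yes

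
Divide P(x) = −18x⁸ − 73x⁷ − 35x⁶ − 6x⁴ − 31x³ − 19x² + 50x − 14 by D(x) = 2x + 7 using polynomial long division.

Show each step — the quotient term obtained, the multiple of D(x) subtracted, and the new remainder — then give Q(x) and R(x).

Q(x) = −9x⁷ − 5x⁶ − 3x³ − 5x² + 8x − 3; R(x) = 7

Step 1: lead(−18x⁸ − 73x⁷ − 35x⁶ − 6x⁴ − 31x³ − 19x² + 50x − 14) ÷ lead(D) = −18x⁸ ÷ 2x = −9x⁷. Subtract (−9x⁷)·D = −18x⁸ − 63x⁷. Remainder: −10x⁷ − 35x⁶ − 6x⁴ − 31x³ − 19x² + 50x − 14.
Step 2: lead(−10x⁷ − 35x⁶ − 6x⁴ − 31x³ − 19x² + 50x − 14) ÷ lead(D) = −10x⁷ ÷ 2x = −5x⁶. Subtract (−5x⁶)·D = −10x⁷ − 35x⁶. Remainder: −6x⁴ − 31x³ − 19x² + 50x − 14.
Step 3: lead(−6x⁴ − 31x³ − 19x² + 50x − 14) ÷ lead(D) = −6x⁴ ÷ 2x = −3x³. Subtract (−3x³)·D = −6x⁴ − 21x³. Remainder: −10x³ − 19x² + 50x − 14.
Step 4: lead(−10x³ − 19x² + 50x − 14) ÷ lead(D) = −10x³ ÷ 2x = −5x². Subtract (−5x²)·D = −10x³ − 35x². Remainder: 16x² + 50x − 14.
Step 5: lead(16x² + 50x − 14) ÷ lead(D) = 16x² ÷ 2x = 8x. Subtract (8x)·D = 16x² + 56x. Remainder: −6x − 14.
Step 6: lead(−6x − 14) ÷ lead(D) = −6x ÷ 2x = −3. Subtract (−3)·D = −6x − 21. Remainder: 7.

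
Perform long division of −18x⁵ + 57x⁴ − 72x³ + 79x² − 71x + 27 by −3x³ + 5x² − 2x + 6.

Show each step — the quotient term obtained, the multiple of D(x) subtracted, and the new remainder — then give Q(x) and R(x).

Step 1: lead(−18x⁵ + 57x⁴ − 72x³ + 79x² − 71x + 27) ÷ lead(D) = −18x⁵ ÷ −3x³ = 6x². Subtract (6x²)·D = −18x⁵ + 30x⁴ − 12x³ + 36x². Remainder: 27x⁴ − 60x³ + 43x² − 71x + 27.
Step 2: lead(27x⁴ − 60x³ + 43x² − 71x + 27) ÷ lead(D) = 27x⁴ ÷ −3x³ = −9x. Subtract (−9x)·D = 27x⁴ − 45x³ + 18x² − 54x. Remainder: −15x³ + 25x² − 17x + 27.
Step 3: lead(−15x³ + 25x² − 17x + 27) ÷ lead(D) = −15x³ ÷ −3x³ = 5. Subtract (5)·D = −15x³ + 25x² − 10x + 30. Remainder: −7x − 3.

Q(x) = 6x² − 9x + 5; R(x) = −7x − 3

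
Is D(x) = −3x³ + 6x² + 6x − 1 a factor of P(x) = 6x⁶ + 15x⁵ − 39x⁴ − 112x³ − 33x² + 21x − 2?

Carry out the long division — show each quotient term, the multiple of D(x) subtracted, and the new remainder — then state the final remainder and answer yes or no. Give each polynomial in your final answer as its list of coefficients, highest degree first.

Step 1: lead(6x⁶ + 15x⁵ − 39x⁴ − 112x³ − 33x² + 21x − 2) ÷ lead(D) = 6x⁶ ÷ −3x³ = −2x³. Subtract (−2x³)·D = 6x⁶ − 12x⁵ − 12x⁴ + 2x³. Remainder: 27x⁵ − 27x⁴ − 114x³ − 33x² + 21x − 2.
Step 2: lead(27x⁵ − 27x⁴ − 114x³ − 33x² + 21x − 2) ÷ lead(D) = 27x⁵ ÷ −3x³ = −9x². Subtract (−9x²)·D = 27x⁵ − 54x⁴ − 54x³ + 9x². Remainder: 27x⁴ − 60x³ − 42x² + 21x − 2.
Step 3: lead(27x⁴ − 60x³ − 42x² + 21x − 2) ÷ lead(D) = 27x⁴ ÷ −3x³ = −9x. Subtract (−9x)·D = 27x⁴ − 54x³ − 54x² + 9x. Remainder: −6x³ + 12x² + 12x − 2.
Step 4: lead(−6x³ + 12x² + 12x − 2) ÷ lead(D) = −6x³ ÷ −3x³ = 2. Subtract (2)·D = −6x³ + 12x² + 12x − 2. Remainder: 0.

R = [0], so D(x) is a factor of P(x). yes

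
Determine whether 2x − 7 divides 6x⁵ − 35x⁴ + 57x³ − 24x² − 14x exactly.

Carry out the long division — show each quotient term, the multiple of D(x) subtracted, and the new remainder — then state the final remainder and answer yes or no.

Step 1: lead(6x⁵ − 35x⁴ + 57x³ − 24x² − 14x) ÷ lead(D) = 6x⁵ ÷ 2x = 3x⁴. Subtract (3x⁴)·D = 6x⁵ − 21x⁴. Remainder: −14x⁴ + 57x³ − 24x² − 14x.
Step 2: lead(−14x⁴ + 57x³ − 24x² − 14x) ÷ lead(D) = −14x⁴ ÷ 2x = −7x³. Subtract (−7x³)·D = −14x⁴ + 49x³. Remainder: 8x³ − 24x² − 14x.
Step 3: lead(8x³ − 24x² − 14x) ÷ lead(D) = 8x³ ÷ 2x = 4x². Subtract (4x²)·D = 8x³ − 28x². Remainder: 4x² − 14x.
Step 4: lead(4x² − 14x) ÷ lead(D) = 4x² ÷ 2x = 2x. Subtract (2x)·D = 4x² − 14x. Remainder: 0.

R(x) = 0, so D(x) is a factor of P(x). yes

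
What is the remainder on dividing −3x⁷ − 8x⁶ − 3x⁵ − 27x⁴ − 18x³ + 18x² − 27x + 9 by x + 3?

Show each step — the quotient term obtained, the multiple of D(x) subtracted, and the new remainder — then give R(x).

R(x) = 9

Step 1: lead(−3x⁷ − 8x⁶ − 3x⁵ − 27x⁴ − 18x³ + 18x² − 27x + 9) ÷ lead(D) = −3x⁷ ÷ x = −3x⁶. Subtract (−3x⁶)·D = −3x⁷ − 9x⁶. Remainder: x⁶ − 3x⁵ − 27x⁴ − 18x³ + 18x² − 27x + 9.
Step 2: lead(x⁶ − 3x⁵ − 27x⁴ − 18x³ + 18x² − 27x + 9) ÷ lead(D) = x⁶ ÷ x = x⁵. Subtract (x⁵)·D = x⁶ + 3x⁵. Remainder: −6x⁵ − 27x⁴ − 18x³ + 18x² − 27x + 9.
Step 3: lead(−6x⁵ − 27x⁴ − 18x³ + 18x² − 27x + 9) ÷ lead(D) = −6x⁵ ÷ x = −6x⁴. Subtract (−6x⁴)·D = −6x⁵ − 18x⁴. Remainder: −9x⁴ − 18x³ + 18x² − 27x + 9.
Step 4: lead(−9x⁴ − 18x³ + 18x² − 27x + 9) ÷ lead(D) = −9x⁴ ÷ x = −9x³. Subtract (−9x³)·D = −9x⁴ − 27x³. Remainder: 9x³ + 18x² − 27x + 9.
Step 5: lead(9x³ + 18x² − 27x + 9) ÷ lead(D) = 9x³ ÷ x = 9x². Subtract (9x²)·D = 9x³ + 27x². Remainder: −9x² − 27x + 9.
Step 6: lead(−9x² − 27x + 9) ÷ lead(D) = −9x² ÷ x = −9x. Subtract (−9x)·D = −9x² − 27x. Remainder: 9.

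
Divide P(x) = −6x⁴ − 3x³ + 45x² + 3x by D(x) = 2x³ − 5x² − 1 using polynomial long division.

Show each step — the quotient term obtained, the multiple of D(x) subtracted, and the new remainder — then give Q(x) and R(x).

Step 1: lead(−6x⁴ − 3x³ + 45x² + 3x) ÷ lead(D) = −6x⁴ ÷ 2x³ = −3x. Subtract (−3x)·D = −6x⁴ + 15x³ + 3x. Remainder: −18x³ + 45x².
Step 2: lead(−18x³ + 45x²) ÷ lead(D) = −18x³ ÷ 2x³ = −9. Subtract (−9)·D = −18x³ + 45x² + 9. Remainder: −9.

Q(x) = −3x − 9; R(x) = −9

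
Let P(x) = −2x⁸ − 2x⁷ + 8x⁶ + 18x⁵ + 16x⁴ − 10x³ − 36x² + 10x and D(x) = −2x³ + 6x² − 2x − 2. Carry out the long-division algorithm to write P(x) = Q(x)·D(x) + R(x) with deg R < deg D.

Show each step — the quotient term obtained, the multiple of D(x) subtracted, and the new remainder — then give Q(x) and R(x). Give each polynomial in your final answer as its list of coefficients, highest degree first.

Q = [1, 4, 7, 7, 2, -3]; R = [8, -6]

Step 1: lead(−2x⁸ − 2x⁷ + 8x⁶ + 18x⁵ + 16x⁴ − 10x³ − 36x² + 10x) ÷ lead(D) = −2x⁸ ÷ −2x³ = x⁵. Subtract (x⁵)·D = −2x⁸ + 6x⁷ − 2x⁶ − 2x⁵. Remainder: −8x⁷ + 10x⁶ + 20x⁵ + 16x⁴ − 10x³ − 36x² + 10x.
Step 2: lead(−8x⁷ + 10x⁶ + 20x⁵ + 16x⁴ − 10x³ − 36x² + 10x) ÷ lead(D) = −8x⁷ ÷ −2x³ = 4x⁴. Subtract (4x⁴)·D = −8x⁷ + 24x⁶ − 8x⁵ − 8x⁴. Remainder: −14x⁶ + 28x⁵ + 24x⁴ − 10x³ − 36x² + 10x.
Step 3: lead(−14x⁶ + 28x⁵ + 24x⁴ − 10x³ − 36x² + 10x) ÷ lead(D) = −14x⁶ ÷ −2x³ = 7x³. Subtract (7x³)·D = −14x⁶ + 42x⁵ − 14x⁴ − 14x³. Remainder: −14x⁵ + 38x⁴ + 4x³ − 36x² + 10x.
Step 4: lead(−14x⁵ + 38x⁴ + 4x³ − 36x² + 10x) ÷ lead(D) = −14x⁵ ÷ −2x³ = 7x². Subtract (7x²)·D = −14x⁵ + 42x⁴ − 14x³ − 14x². Remainder: −4x⁴ + 18x³ − 22x² + 10x.
Step 5: lead(−4x⁴ + 18x³ − 22x² + 10x) ÷ lead(D) = −4x⁴ ÷ −2x³ = 2x. Subtract (2x)·D = −4x⁴ + 12x³ − 4x² − 4x. Remainder: 6x³ − 18x² + 14x.
Step 6: lead(6x³ − 18x² + 14x) ÷ lead(D) = 6x³ ÷ −2x³ = −3. Subtract (−3)·D = 6x³ − 18x² + 6x + 6. Remainder: 8x − 6.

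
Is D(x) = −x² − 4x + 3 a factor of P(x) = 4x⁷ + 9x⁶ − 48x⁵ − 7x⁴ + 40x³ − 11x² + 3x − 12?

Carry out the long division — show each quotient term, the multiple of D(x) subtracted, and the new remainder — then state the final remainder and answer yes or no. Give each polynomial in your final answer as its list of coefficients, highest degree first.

R = [-1, -9], so D(x) is not a factor of P(x). no

Step 1: lead(4x⁷ + 9x⁶ − 48x⁵ − 7x⁴ + 40x³ − 11x² + 3x − 12) ÷ lead(D) = 4x⁷ ÷ −x² = −4x⁵. Subtract (−4x⁵)·D = 4x⁷ + 16x⁶ − 12x⁵. Remainder: −7x⁶ − 36x⁵ − 7x⁴ + 40x³ − 11x² + 3x − 12.
Step 2: lead(−7x⁶ − 36x⁵ − 7x⁴ + 40x³ − 11x² + 3x − 12) ÷ lead(D) = −7x⁶ ÷ −x² = 7x⁴. Subtract (7x⁴)·D = −7x⁶ − 28x⁵ + 21x⁴. Remainder: −8x⁵ − 28x⁴ + 40x³ − 11x² + 3x − 12.
Step 3: lead(−8x⁵ − 28x⁴ + 40x³ − 11x² + 3x − 12) ÷ lead(D) = −8x⁵ ÷ −x² = 8x³. Subtract (8x³)·D = −8x⁵ − 32x⁴ + 24x³. Remainder: 4x⁴ + 16x³ − 11x² + 3x − 12.
Step 4: lead(4x⁴ + 16x³ − 11x² + 3x − 12) ÷ lead(D) = 4x⁴ ÷ −x² = −4x². Subtract (−4x²)·D = 4x⁴ + 16x³ − 12x². Remainder: x² + 3x − 12.
Step 5: lead(x² + 3x − 12) ÷ lead(D) = x² ÷ −x² = −1. Subtract (−1)·D = x² + 4x − 3. Remainder: −x − 9.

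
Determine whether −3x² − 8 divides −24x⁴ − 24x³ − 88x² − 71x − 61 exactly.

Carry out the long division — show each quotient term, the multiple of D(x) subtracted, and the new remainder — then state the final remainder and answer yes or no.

Step 1: lead(−24x⁴ − 24x³ − 88x² − 71x − 61) ÷ lead(D) = −24x⁴ ÷ −3x² = 8x². Subtract (8x²)·D = −24x⁴ − 64x². Remainder: −24x³ − 24x² − 71x − 61.
Step 2: lead(−24x³ − 24x² − 71x − 61) ÷ lead(D) = −24x³ ÷ −3x² = 8x. Subtract (8x)·D = −24x³ − 64x. Remainder: −24x² − 7x − 61.
Step 3: lead(−24x² − 7x − 61) ÷ lead(D) = −24x² ÷ −3x² = 8. Subtract (8)·D = −24x² − 64. Remainder: −7x + 3.

R(x) = −7x + 3, so D(x) is not a factor of P(x). no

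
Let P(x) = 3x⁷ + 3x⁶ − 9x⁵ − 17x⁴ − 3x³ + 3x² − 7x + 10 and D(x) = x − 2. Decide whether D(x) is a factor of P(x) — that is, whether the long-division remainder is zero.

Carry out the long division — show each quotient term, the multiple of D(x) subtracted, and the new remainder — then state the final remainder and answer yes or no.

R(x) = 0, so D(x) is a factor of P(x). yes

Step 1: lead(3x⁷ + 3x⁶ − 9x⁵ − 17x⁴ − 3x³ + 3x² − 7x + 10) ÷ lead(D) = 3x⁷ ÷ x = 3x⁶. Subtract (3x⁶)·D = 3x⁷ − 6x⁶. Remainder: 9x⁶ − 9x⁵ − 17x⁴ − 3x³ + 3x² − 7x + 10.
Step 2: lead(9x⁶ − 9x⁵ − 17x⁴ − 3x³ + 3x² − 7x + 10) ÷ lead(D) = 9x⁶ ÷ x = 9x⁵. Subtract (9x⁵)·D = 9x⁶ − 18x⁵. Remainder: 9x⁵ − 17x⁴ − 3x³ + 3x² − 7x + 10.
Step 3: lead(9x⁵ − 17x⁴ − 3x³ + 3x² − 7x + 10) ÷ lead(D) = 9x⁵ ÷ x = 9x⁴. Subtract (9x⁴)·D = 9x⁵ − 18x⁴. Remainder: x⁴ − 3x³ + 3x² − 7x + 10.
Step 4: lead(x⁴ − 3x³ + 3x² − 7x + 10) ÷ lead(D) = x⁴ ÷ x = x³. Subtract (x³)·D = x⁴ − 2x³. Remainder: −x³ + 3x² − 7x + 10.
Step 5: lead(−x³ + 3x² − 7x + 10) ÷ lead(D) = −x³ ÷ x = −x². Subtract (−x²)·D = −x³ + 2x². Remainder: x² − 7x + 10.
Step 6: lead(x² − 7x + 10) ÷ lead(D) = x² ÷ x = x. Subtract (x)·D = x² − 2x. Remainder: −5x + 10.
Step 7: lead(−5x + 10) ÷ lead(D) = −5x ÷ x = −5. Subtract (−5)·D = −5x + 10. Remainder: 0.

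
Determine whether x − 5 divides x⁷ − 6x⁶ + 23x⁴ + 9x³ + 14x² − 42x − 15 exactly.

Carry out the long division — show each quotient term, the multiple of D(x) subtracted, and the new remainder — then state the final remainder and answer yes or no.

Step 1: lead(x⁷ − 6x⁶ + 23x⁴ + 9x³ + 14x² − 42x − 15) ÷ lead(D) = x⁷ ÷ x = x⁶. Subtract (x⁶)·D = x⁷ − 5x⁶. Remainder: −x⁶ + 23x⁴ + 9x³ + 14x² − 42x − 15.
Step 2: lead(−x⁶ + 23x⁴ + 9x³ + 14x² − 42x − 15) ÷ lead(D) = −x⁶ ÷ x = −x⁵. Subtract (−x⁵)·D = −x⁶ + 5x⁵. Remainder: −5x⁵ + 23x⁴ + 9x³ + 14x² − 42x − 15.
Step 3: lead(−5x⁵ + 23x⁴ + 9x³ + 14x² − 42x − 15) ÷ lead(D) = −5x⁵ ÷ x = −5x⁴. Subtract (−5x⁴)·D = −5x⁵ + 25x⁴. Remainder: −2x⁴ + 9x³ + 14x² − 42x − 15.
Step 4: lead(−2x⁴ + 9x³ + 14x² − 42x − 15) ÷ lead(D) = −2x⁴ ÷ x = −2x³. Subtract (−2x³)·D = −2x⁴ + 10x³. Remainder: −x³ + 14x² − 42x − 15.
Step 5: lead(−x³ + 14x² − 42x − 15) ÷ lead(D) = −x³ ÷ x = −x². Subtract (−x²)·D = −x³ + 5x². Remainder: 9x² − 42x − 15.
Step 6: lead(9x² − 42x − 15) ÷ lead(D) = 9x² ÷ x = 9x. Subtract (9x)·D = 9x² − 45x. Remainder: 3x − 15.
Step 7: lead(3x − 15) ÷ lead(D) = 3x ÷ x = 3. Subtract (3)·D = 3x − 15. Remainder: 0.

R(x) = 0, so D(x) is a factor of P(x). yes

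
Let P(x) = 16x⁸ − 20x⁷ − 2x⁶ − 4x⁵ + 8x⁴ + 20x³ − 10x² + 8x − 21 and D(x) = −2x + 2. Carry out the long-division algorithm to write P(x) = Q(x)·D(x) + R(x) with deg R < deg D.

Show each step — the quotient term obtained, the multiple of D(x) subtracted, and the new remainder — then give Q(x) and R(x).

Q(x) = −8x⁷ + 2x⁶ + 3x⁵ + 5x⁴ + x³ − 9x² − 4x − 8; R(x) = −5

Step 1: lead(16x⁸ − 20x⁷ − 2x⁶ − 4x⁵ + 8x⁴ + 20x³ − 10x² + 8x − 21) ÷ lead(D) = 16x⁸ ÷ −2x = −8x⁷. Subtract (−8x⁷)·D = 16x⁸ − 16x⁷. Remainder: −4x⁷ − 2x⁶ − 4x⁵ + 8x⁴ + 20x³ − 10x² + 8x − 21.
Step 2: lead(−4x⁷ − 2x⁶ − 4x⁵ + 8x⁴ + 20x³ − 10x² + 8x − 21) ÷ lead(D) = −4x⁷ ÷ −2x = 2x⁶. Subtract (2x⁶)·D = −4x⁷ + 4x⁶. Remainder: −6x⁶ − 4x⁵ + 8x⁴ + 20x³ − 10x² + 8x − 21.
Step 3: lead(−6x⁶ − 4x⁵ + 8x⁴ + 20x³ − 10x² + 8x − 21) ÷ lead(D) = −6x⁶ ÷ −2x = 3x⁵. Subtract (3x⁵)·D = −6x⁶ + 6x⁵. Remainder: −10x⁵ + 8x⁴ + 20x³ − 10x² + 8x − 21.
Step 4: lead(−10x⁵ + 8x⁴ + 20x³ − 10x² + 8x − 21) ÷ lead(D) = −10x⁵ ÷ −2x = 5x⁴. Subtract (5x⁴)·D = −10x⁵ + 10x⁴. Remainder: −2x⁴ + 20x³ − 10x² + 8x − 21.
Step 5: lead(−2x⁴ + 20x³ − 10x² + 8x − 21) ÷ lead(D) = −2x⁴ ÷ −2x = x³. Subtract (x³)·D = −2x⁴ + 2x³. Remainder: 18x³ − 10x² + 8x − 21.
Step 6: lead(18x³ − 10x² + 8x − 21) ÷ lead(D) = 18x³ ÷ −2x = −9x². Subtract (−9x²)·D = 18x³ − 18x². Remainder: 8x² + 8x − 21.
Step 7: lead(8x² + 8x − 21) ÷ lead(D) = 8x² ÷ −2x = −4x. Subtract (−4x)·D = 8x² − 8x. Remainder: 16x − 21.
Step 8: lead(16x − 21) ÷ lead(D) = 16x ÷ −2x = −8. Subtract (−8)·D = 16x − 16. Remainder: −5.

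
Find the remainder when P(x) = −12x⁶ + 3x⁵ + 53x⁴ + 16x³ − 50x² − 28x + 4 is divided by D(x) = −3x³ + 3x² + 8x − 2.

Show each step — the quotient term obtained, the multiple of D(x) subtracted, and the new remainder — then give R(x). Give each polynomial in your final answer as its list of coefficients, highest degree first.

Step 1: lead(−12x⁶ + 3x⁵ + 53x⁴ + 16x³ − 50x² − 28x + 4) ÷ lead(D) = −12x⁶ ÷ −3x³ = 4x³. Subtract (4x³)·D = −12x⁶ + 12x⁵ + 32x⁴ − 8x³. Remainder: −9x⁵ + 21x⁴ + 24x³ − 50x² − 28x + 4.
Step 2: lead(−9x⁵ + 21x⁴ + 24x³ − 50x² − 28x + 4) ÷ lead(D) = −9x⁵ ÷ −3x³ = 3x². Subtract (3x²)·D = −9x⁵ + 9x⁴ + 24x³ − 6x². Remainder: 12x⁴ − 44x² − 28x + 4.
Step 3: lead(12x⁴ − 44x² − 28x + 4) ÷ lead(D) = 12x⁴ ÷ −3x³ = −4x. Subtract (−4x)·D = 12x⁴ − 12x³ − 32x² + 8x. Remainder: 12x³ − 12x² − 36x + 4.
Step 4: lead(12x³ − 12x² − 36x + 4) ÷ lead(D) = 12x³ ÷ −3x³ = −4. Subtract (−4)·D = 12x³ − 12x² − 32x + 8. Remainder: −4x − 4.

R = [-4, -4]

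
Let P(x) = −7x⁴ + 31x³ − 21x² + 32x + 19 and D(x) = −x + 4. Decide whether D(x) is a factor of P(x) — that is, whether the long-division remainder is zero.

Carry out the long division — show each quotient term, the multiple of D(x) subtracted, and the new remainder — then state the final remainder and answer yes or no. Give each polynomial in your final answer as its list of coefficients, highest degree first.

Step 1: lead(−7x⁴ + 31x³ − 21x² + 32x + 19) ÷ lead(D) = −7x⁴ ÷ −x = 7x³. Subtract (7x³)·D = −7x⁴ + 28x³. Remainder: 3x³ − 21x² + 32x + 19.
Step 2: lead(3x³ − 21x² + 32x + 19) ÷ lead(D) = 3x³ ÷ −x = −3x². Subtract (−3x²)·D = 3x³ − 12x². Remainder: −9x² + 32x + 19.
Step 3: lead(−9x² + 32x + 19) ÷ lead(D) = −9x² ÷ −x = 9x. Subtract (9x)·D = −9x² + 36x. Remainder: −4x + 19.
Step 4: lead(−4x + 19) ÷ lead(D) = −4x ÷ −x = 4. Subtract (4)·D = −4x + 16. Remainder: 3.

R = [3], so D(x) is not a factor of P(x). no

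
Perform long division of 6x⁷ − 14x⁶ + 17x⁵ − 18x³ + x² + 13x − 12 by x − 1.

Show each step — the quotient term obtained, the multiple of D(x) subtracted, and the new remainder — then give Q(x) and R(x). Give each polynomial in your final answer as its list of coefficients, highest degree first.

Q = [6, -8, 9, 9, -9, -8, 5]; R = [-7]

Step 1: lead(6x⁷ − 14x⁶ + 17x⁵ − 18x³ + x² + 13x − 12) ÷ lead(D) = 6x⁷ ÷ x = 6x⁶. Subtract (6x⁶)·D = 6x⁷ − 6x⁶. Remainder: −8x⁶ + 17x⁵ − 18x³ + x² + 13x − 12.
Step 2: lead(−8x⁶ + 17x⁵ − 18x³ + x² + 13x − 12) ÷ lead(D) = −8x⁶ ÷ x = −8x⁵. Subtract (−8x⁵)·D = −8x⁶ + 8x⁵. Remainder: 9x⁵ − 18x³ + x² + 13x − 12.
Step 3: lead(9x⁵ − 18x³ + x² + 13x − 12) ÷ lead(D) = 9x⁵ ÷ x = 9x⁴. Subtract (9x⁴)·D = 9x⁵ − 9x⁴. Remainder: 9x⁴ − 18x³ + x² + 13x − 12.
Step 4: lead(9x⁴ − 18x³ + x² + 13x − 12) ÷ lead(D) = 9x⁴ ÷ x = 9x³. Subtract (9x³)·D = 9x⁴ − 9x³. Remainder: −9x³ + x² + 13x − 12.
Step 5: lead(−9x³ + x² + 13x − 12) ÷ lead(D) = −9x³ ÷ x = −9x². Subtract (−9x²)·D = −9x³ + 9x². Remainder: −8x² + 13x − 12.
Step 6: lead(−8x² + 13x − 12) ÷ lead(D) = −8x² ÷ x = −8x. Subtract (−8x)·D = −8x² + 8x. Remainder: 5x − 12.
Step 7: lead(5x − 12) ÷ lead(D) = 5x ÷ x = 5. Subtract (5)·D = 5x − 5. Remainder: −7.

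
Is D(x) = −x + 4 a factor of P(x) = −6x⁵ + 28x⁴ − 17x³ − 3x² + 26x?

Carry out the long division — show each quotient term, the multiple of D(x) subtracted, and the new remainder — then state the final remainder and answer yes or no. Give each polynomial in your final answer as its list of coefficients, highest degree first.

R = [-8], so D(x) is not a factor of P(x). no

Step 1: lead(−6x⁵ + 28x⁴ − 17x³ − 3x² + 26x) ÷ lead(D) = −6x⁵ ÷ −x = 6x⁴. Subtract (6x⁴)·D = −6x⁵ + 24x⁴. Remainder: 4x⁴ − 17x³ − 3x² + 26x.
Step 2: lead(4x⁴ − 17x³ − 3x² + 26x) ÷ lead(D) = 4x⁴ ÷ −x = −4x³. Subtract (−4x³)·D = 4x⁴ − 16x³. Remainder: −x³ − 3x² + 26x.
Step 3: lead(−x³ − 3x² + 26x) ÷ lead(D) = −x³ ÷ −x = x². Subtract (x²)·D = −x³ + 4x². Remainder: −7x² + 26x.
Step 4: lead(−7x² + 26x) ÷ lead(D) = −7x² ÷ −x = 7x. Subtract (7x)·D = −7x² + 28x. Remainder: −2x.
Step 5: lead(−2x) ÷ lead(D) = −2x ÷ −x = 2. Subtract (2)·D = −2x + 8. Remainder: −8.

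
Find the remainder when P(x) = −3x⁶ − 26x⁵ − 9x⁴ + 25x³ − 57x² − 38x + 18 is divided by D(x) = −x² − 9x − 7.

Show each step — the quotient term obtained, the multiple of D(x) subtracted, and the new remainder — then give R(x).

Step 1: lead(−3x⁶ − 26x⁵ − 9x⁴ + 25x³ − 57x² − 38x + 18) ÷ lead(D) = −3x⁶ ÷ −x² = 3x⁴. Subtract (3x⁴)·D = −3x⁶ − 27x⁵ − 21x⁴. Remainder: x⁵ + 12x⁴ + 25x³ − 57x² − 38x + 18.
Step 2: lead(x⁵ + 12x⁴ + 25x³ − 57x² − 38x + 18) ÷ lead(D) = x⁵ ÷ −x² = −x³. Subtract (−x³)·D = x⁵ + 9x⁴ + 7x³. Remainder: 3x⁴ + 18x³ − 57x² − 38x + 18.
Step 3: lead(3x⁴ + 18x³ − 57x² − 38x + 18) ÷ lead(D) = 3x⁴ ÷ −x² = −3x². Subtract (−3x²)·D = 3x⁴ + 27x³ + 21x². Remainder: −9x³ − 78x² − 38x + 18.
Step 4: lead(−9x³ − 78x² − 38x + 18) ÷ lead(D) = −9x³ ÷ −x² = 9x. Subtract (9x)·D = −9x³ − 81x² − 63x. Remainder: 3x² + 25x + 18.
Step 5: lead(3x² + 25x + 18) ÷ lead(D) = 3x² ÷ −x² = −3. Subtract (−3)·D = 3x² + 27x + 21. Remainder: −2x − 3.

R(x) = −2x − 3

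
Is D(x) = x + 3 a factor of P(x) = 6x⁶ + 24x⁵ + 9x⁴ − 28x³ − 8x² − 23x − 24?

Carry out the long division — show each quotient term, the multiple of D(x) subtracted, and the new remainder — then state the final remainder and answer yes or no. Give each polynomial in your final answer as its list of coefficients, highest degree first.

R = [0], so D(x) is a factor of P(x). yes

Step 1: lead(6x⁶ + 24x⁵ + 9x⁴ − 28x³ − 8x² − 23x − 24) ÷ lead(D) = 6x⁶ ÷ x = 6x⁵. Subtract (6x⁵)·D = 6x⁶ + 18x⁵. Remainder: 6x⁵ + 9x⁴ − 28x³ − 8x² − 23x − 24.
Step 2: lead(6x⁵ + 9x⁴ − 28x³ − 8x² − 23x − 24) ÷ lead(D) = 6x⁵ ÷ x = 6x⁴. Subtract (6x⁴)·D = 6x⁵ + 18x⁴. Remainder: −9x⁴ − 28x³ − 8x² − 23x − 24.
Step 3: lead(−9x⁴ − 28x³ − 8x² − 23x − 24) ÷ lead(D) = −9x⁴ ÷ x = −9x³. Subtract (−9x³)·D = −9x⁴ − 27x³. Remainder: −x³ − 8x² − 23x − 24.
Step 4: lead(−x³ − 8x² − 23x − 24) ÷ lead(D) = −x³ ÷ x = −x². Subtract (−x²)·D = −x³ − 3x². Remainder: −5x² − 23x − 24.
Step 5: lead(−5x² − 23x − 24) ÷ lead(D) = −5x² ÷ x = −5x. Subtract (−5x)·D = −5x² − 15x. Remainder: −8x − 24.
Step 6: lead(−8x − 24) ÷ lead(D) = −8x ÷ x = −8. Subtract (−8)·D = −8x − 24. Remainder: 0.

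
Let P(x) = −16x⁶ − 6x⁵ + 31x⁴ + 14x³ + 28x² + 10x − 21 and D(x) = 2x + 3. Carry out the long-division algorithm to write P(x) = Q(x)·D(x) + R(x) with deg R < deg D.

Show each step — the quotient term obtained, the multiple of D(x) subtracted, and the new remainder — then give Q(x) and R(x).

Step 1: lead(−16x⁶ − 6x⁵ + 31x⁴ + 14x³ + 28x² + 10x − 21) ÷ lead(D) = −16x⁶ ÷ 2x = −8x⁵. Subtract (−8x⁵)·D = −16x⁶ − 24x⁵. Remainder: 18x⁵ + 31x⁴ + 14x³ + 28x² + 10x − 21.
Step 2: lead(18x⁵ + 31x⁴ + 14x³ + 28x² + 10x − 21) ÷ lead(D) = 18x⁵ ÷ 2x = 9x⁴. Subtract (9x⁴)·D = 18x⁵ + 27x⁴. Remainder: 4x⁴ + 14x³ + 28x² + 10x − 21.
Step 3: lead(4x⁴ + 14x³ + 28x² + 10x − 21) ÷ lead(D) = 4x⁴ ÷ 2x = 2x³. Subtract (2x³)·D = 4x⁴ + 6x³. Remainder: 8x³ + 28x² + 10x − 21.
Step 4: lead(8x³ + 28x² + 10x − 21) ÷ lead(D) = 8x³ ÷ 2x = 4x². Subtract (4x²)·D = 8x³ + 12x². Remainder: 16x² + 10x − 21.
Step 5: lead(16x² + 10x − 21) ÷ lead(D) = 16x² ÷ 2x = 8x. Subtract (8x)·D = 16x² + 24x. Remainder: −14x − 21.
Step 6: lead(−14x − 21) ÷ lead(D) = −14x ÷ 2x = −7. Subtract (−7)·D = −14x − 21. Remainder: 0.

Q(x) = −8x⁵ + 9x⁴ + 2x³ + 4x² + 8x − 7; R(x) = 0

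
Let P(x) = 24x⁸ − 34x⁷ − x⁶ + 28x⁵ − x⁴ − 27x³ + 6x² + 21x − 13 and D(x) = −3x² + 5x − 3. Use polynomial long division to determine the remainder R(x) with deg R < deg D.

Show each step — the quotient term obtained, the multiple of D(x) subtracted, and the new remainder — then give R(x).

R(x) = 5

Step 1: lead(24x⁸ − 34x⁷ − x⁶ + 28x⁵ − x⁴ − 27x³ + 6x² + 21x − 13) ÷ lead(D) = 24x⁸ ÷ −3x² = −8x⁶. Subtract (−8x⁶)·D = 24x⁸ − 40x⁷ + 24x⁶. Remainder: 6x⁷ − 25x⁶ + 28x⁵ − x⁴ − 27x³ + 6x² + 21x − 13.
Step 2: lead(6x⁷ − 25x⁶ + 28x⁵ − x⁴ − 27x³ + 6x² + 21x − 13) ÷ lead(D) = 6x⁷ ÷ −3x² = −2x⁵. Subtract (−2x⁵)·D = 6x⁷ − 10x⁶ + 6x⁵. Remainder: −15x⁶ + 22x⁵ − x⁴ − 27x³ + 6x² + 21x − 13.
Step 3: lead(−15x⁶ + 22x⁵ − x⁴ − 27x³ + 6x² + 21x − 13) ÷ lead(D) = −15x⁶ ÷ −3x² = 5x⁴. Subtract (5x⁴)·D = −15x⁶ + 25x⁵ − 15x⁴. Remainder: −3x⁵ + 14x⁴ − 27x³ + 6x² + 21x − 13.
Step 4: lead(−3x⁵ + 14x⁴ − 27x³ + 6x² + 21x − 13) ÷ lead(D) = −3x⁵ ÷ −3x² = x³. Subtract (x³)·D = −3x⁵ + 5x⁴ − 3x³. Remainder: 9x⁴ − 24x³ + 6x² + 21x − 13.
Step 5: lead(9x⁴ − 24x³ + 6x² + 21x − 13) ÷ lead(D) = 9x⁴ ÷ −3x² = −3x². Subtract (−3x²)·D = 9x⁴ − 15x³ + 9x². Remainder: −9x³ − 3x² + 21x − 13.
Step 6: lead(−9x³ − 3x² + 21x − 13) ÷ lead(D) = −9x³ ÷ −3x² = 3x. Subtract (3x)·D = −9x³ + 15x² − 9x. Remainder: −18x² + 30x − 13.
Step 7: lead(−18x² + 30x − 13) ÷ lead(D) = −18x² ÷ −3x² = 6. Subtract (6)·D = −18x² + 30x − 18. Remainder: 5.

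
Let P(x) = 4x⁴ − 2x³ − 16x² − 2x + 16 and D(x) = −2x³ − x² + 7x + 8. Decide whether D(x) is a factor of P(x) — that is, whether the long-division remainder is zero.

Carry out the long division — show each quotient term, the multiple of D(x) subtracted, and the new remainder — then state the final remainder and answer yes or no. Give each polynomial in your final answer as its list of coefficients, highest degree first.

R = [0], so D(x) is a factor of P(x). yes

Step 1: lead(4x⁴ − 2x³ − 16x² − 2x + 16) ÷ lead(D) = 4x⁴ ÷ −2x³ = −2x. Subtract (−2x)·D = 4x⁴ + 2x³ − 14x² − 16x. Remainder: −4x³ − 2x² + 14x + 16.
Step 2: lead(−4x³ − 2x² + 14x + 16) ÷ lead(D) = −4x³ ÷ −2x³ = 2. Subtract (2)·D = −4x³ − 2x² + 14x + 16. Remainder: 0.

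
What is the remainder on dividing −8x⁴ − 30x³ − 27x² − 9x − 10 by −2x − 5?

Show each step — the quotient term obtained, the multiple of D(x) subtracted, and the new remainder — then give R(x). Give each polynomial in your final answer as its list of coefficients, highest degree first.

R = [0]

Step 1: lead(−8x⁴ − 30x³ − 27x² − 9x − 10) ÷ lead(D) = −8x⁴ ÷ −2x = 4x³. Subtract (4x³)·D = −8x⁴ − 20x³. Remainder: −10x³ − 27x² − 9x − 10.
Step 2: lead(−10x³ − 27x² − 9x − 10) ÷ lead(D) = −10x³ ÷ −2x = 5x². Subtract (5x²)·D = −10x³ − 25x². Remainder: −2x² − 9x − 10.
Step 3: lead(−2x² − 9x − 10) ÷ lead(D) = −2x² ÷ −2x = x. Subtract (x)·D = −2x² − 5x. Remainder: −4x − 10.
Step 4: lead(−4x − 10) ÷ lead(D) = −4x ÷ −2x = 2. Subtract (2)·D = −4x − 10. Remainder: 0.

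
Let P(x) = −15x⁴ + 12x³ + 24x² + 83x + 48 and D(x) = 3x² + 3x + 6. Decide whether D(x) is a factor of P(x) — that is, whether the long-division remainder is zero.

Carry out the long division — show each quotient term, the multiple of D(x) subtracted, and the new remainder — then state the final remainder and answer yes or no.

R(x) = 2x − 6, so D(x) is not a factor of P(x). no

Step 1: lead(−15x⁴ + 12x³ + 24x² + 83x + 48) ÷ lead(D) = −15x⁴ ÷ 3x² = −5x². Subtract (−5x²)·D = −15x⁴ − 15x³ − 30x². Remainder: 27x³ + 54x² + 83x + 48.
Step 2: lead(27x³ + 54x² + 83x + 48) ÷ lead(D) = 27x³ ÷ 3x² = 9x. Subtract (9x)·D = 27x³ + 27x² + 54x. Remainder: 27x² + 29x + 48.
Step 3: lead(27x² + 29x + 48) ÷ lead(D) = 27x² ÷ 3x² = 9. Subtract (9)·D = 27x² + 27x + 54. Remainder: 2x − 6.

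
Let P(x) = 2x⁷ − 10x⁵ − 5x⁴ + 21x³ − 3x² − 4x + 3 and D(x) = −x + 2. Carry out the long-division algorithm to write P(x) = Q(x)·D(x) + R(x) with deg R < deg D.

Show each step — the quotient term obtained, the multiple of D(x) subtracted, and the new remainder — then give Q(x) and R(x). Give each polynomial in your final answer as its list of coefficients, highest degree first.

Step 1: lead(2x⁷ − 10x⁵ − 5x⁴ + 21x³ − 3x² − 4x + 3) ÷ lead(D) = 2x⁷ ÷ −x = −2x⁶. Subtract (−2x⁶)·D = 2x⁷ − 4x⁶. Remainder: 4x⁶ − 10x⁵ − 5x⁴ + 21x³ − 3x² − 4x + 3.
Step 2: lead(4x⁶ − 10x⁵ − 5x⁴ + 21x³ − 3x² − 4x + 3) ÷ lead(D) = 4x⁶ ÷ −x = −4x⁵. Subtract (−4x⁵)·D = 4x⁶ − 8x⁵. Remainder: −2x⁵ − 5x⁴ + 21x³ − 3x² − 4x + 3.
Step 3: lead(−2x⁵ − 5x⁴ + 21x³ − 3x² − 4x + 3) ÷ lead(D) = −2x⁵ ÷ −x = 2x⁴. Subtract (2x⁴)·D = −2x⁵ + 4x⁴. Remainder: −9x⁴ + 21x³ − 3x² − 4x + 3.
Step 4: lead(−9x⁴ + 21x³ − 3x² − 4x + 3) ÷ lead(D) = −9x⁴ ÷ −x = 9x³. Subtract (9x³)·D = −9x⁴ + 18x³. Remainder: 3x³ − 3x² − 4x + 3.
Step 5: lead(3x³ − 3x² − 4x + 3) ÷ lead(D) = 3x³ ÷ −x = −3x². Subtract (−3x²)·D = 3x³ − 6x². Remainder: 3x² − 4x + 3.
Step 6: lead(3x² − 4x + 3) ÷ lead(D) = 3x² ÷ −x = −3x. Subtract (−3x)·D = 3x² − 6x. Remainder: 2x + 3.
Step 7: lead(2x + 3) ÷ lead(D) = 2x ÷ −x = −2. Subtract (−2)·D = 2x − 4. Remainder: 7.

Q = [-2, -4, 2, 9, -3, -3, -2]; R = [7]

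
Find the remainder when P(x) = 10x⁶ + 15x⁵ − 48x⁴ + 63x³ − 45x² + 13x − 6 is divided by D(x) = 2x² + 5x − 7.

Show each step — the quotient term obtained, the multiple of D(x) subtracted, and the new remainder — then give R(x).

Step 1: lead(10x⁶ + 15x⁵ − 48x⁴ + 63x³ − 45x² + 13x − 6) ÷ lead(D) = 10x⁶ ÷ 2x² = 5x⁴. Subtract (5x⁴)·D = 10x⁶ + 25x⁵ − 35x⁴. Remainder: −10x⁵ − 13x⁴ + 63x³ − 45x² + 13x − 6.
Step 2: lead(−10x⁵ − 13x⁴ + 63x³ − 45x² + 13x − 6) ÷ lead(D) = −10x⁵ ÷ 2x² = −5x³. Subtract (−5x³)·D = −10x⁵ − 25x⁴ + 35x³. Remainder: 12x⁴ + 28x³ − 45x² + 13x − 6.
Step 3: lead(12x⁴ + 28x³ − 45x² + 13x − 6) ÷ lead(D) = 12x⁴ ÷ 2x² = 6x². Subtract (6x²)·D = 12x⁴ + 30x³ − 42x². Remainder: −2x³ − 3x² + 13x − 6.
Step 4: lead(−2x³ − 3x² + 13x − 6) ÷ lead(D) = −2x³ ÷ 2x² = −x. Subtract (−x)·D = −2x³ − 5x² + 7x. Remainder: 2x² + 6x − 6.
Step 5: lead(2x² + 6x − 6) ÷ lead(D) = 2x² ÷ 2x² = 1. Subtract (1)·D = 2x² + 5x − 7. Remainder: x + 1.

R(x) = x + 1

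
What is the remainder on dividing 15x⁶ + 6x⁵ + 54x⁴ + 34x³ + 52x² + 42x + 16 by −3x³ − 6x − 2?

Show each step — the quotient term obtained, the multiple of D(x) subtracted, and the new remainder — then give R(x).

R(x) = 2x + 8

Step 1: lead(15x⁶ + 6x⁵ + 54x⁴ + 34x³ + 52x² + 42x + 16) ÷ lead(D) = 15x⁶ ÷ −3x³ = −5x³. Subtract (−5x³)·D = 15x⁶ + 30x⁴ + 10x³. Remainder: 6x⁵ + 24x⁴ + 24x³ + 52x² + 42x + 16.
Step 2: lead(6x⁵ + 24x⁴ + 24x³ + 52x² + 42x + 16) ÷ lead(D) = 6x⁵ ÷ −3x³ = −2x². Subtract (−2x²)·D = 6x⁵ + 12x³ + 4x². Remainder: 24x⁴ + 12x³ + 48x² + 42x + 16.
Step 3: lead(24x⁴ + 12x³ + 48x² + 42x + 16) ÷ lead(D) = 24x⁴ ÷ −3x³ = −8x. Subtract (−8x)·D = 24x⁴ + 48x² + 16x. Remainder: 12x³ + 26x + 16.
Step 4: lead(12x³ + 26x + 16) ÷ lead(D) = 12x³ ÷ −3x³ = −4. Subtract (−4)·D = 12x³ + 24x + 8. Remainder: 2x + 8.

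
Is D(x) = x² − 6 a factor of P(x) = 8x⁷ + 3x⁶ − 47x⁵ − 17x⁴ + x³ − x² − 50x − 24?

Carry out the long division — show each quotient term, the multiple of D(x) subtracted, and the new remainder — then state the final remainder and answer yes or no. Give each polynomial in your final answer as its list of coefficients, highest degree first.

Step 1: lead(8x⁷ + 3x⁶ − 47x⁵ − 17x⁴ + x³ − x² − 50x − 24) ÷ lead(D) = 8x⁷ ÷ x² = 8x⁵. Subtract (8x⁵)·D = 8x⁷ − 48x⁵. Remainder: 3x⁶ + x⁵ − 17x⁴ + x³ − x² − 50x − 24.
Step 2: lead(3x⁶ + x⁵ − 17x⁴ + x³ − x² − 50x − 24) ÷ lead(D) = 3x⁶ ÷ x² = 3x⁴. Subtract (3x⁴)·D = 3x⁶ − 18x⁴. Remainder: x⁵ + x⁴ + x³ − x² − 50x − 24.
Step 3: lead(x⁵ + x⁴ + x³ − x² − 50x − 24) ÷ lead(D) = x⁵ ÷ x² = x³. Subtract (x³)·D = x⁵ − 6x³. Remainder: x⁴ + 7x³ − x² − 50x − 24.
Step 4: lead(x⁴ + 7x³ − x² − 50x − 24) ÷ lead(D) = x⁴ ÷ x² = x². Subtract (x²)·D = x⁴ − 6x². Remainder: 7x³ + 5x² − 50x − 24.
Step 5: lead(7x³ + 5x² − 50x − 24) ÷ lead(D) = 7x³ ÷ x² = 7x. Subtract (7x)·D = 7x³ − 42x. Remainder: 5x² − 8x − 24.
Step 6: lead(5x² − 8x − 24) ÷ lead(D) = 5x² ÷ x² = 5. Subtract (5)·D = 5x² − 30. Remainder: −8x + 6.

R = [-8, 6], so D(x) is not a factor of P(x). no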